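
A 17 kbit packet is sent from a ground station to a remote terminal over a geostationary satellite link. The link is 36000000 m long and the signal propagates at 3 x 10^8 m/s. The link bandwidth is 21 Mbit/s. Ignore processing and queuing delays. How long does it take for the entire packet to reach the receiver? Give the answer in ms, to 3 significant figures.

121 ms

L = 17000 bits.
Transmission delay = L/R = 17000 / 21000000 = 0.809524 ms.
Propagation delay = d/s = 36000000 m / 300000000 m/s = 120 ms.
Total = 121 ms.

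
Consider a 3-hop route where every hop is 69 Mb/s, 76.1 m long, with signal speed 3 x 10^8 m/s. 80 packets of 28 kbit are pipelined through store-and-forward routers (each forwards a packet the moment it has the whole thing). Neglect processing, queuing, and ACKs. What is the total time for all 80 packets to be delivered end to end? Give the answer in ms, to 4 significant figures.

Per-hop transmission t_tx = L/R = 28000/69000000 = 0.405797 ms.
Per-hop propagation t_prop = 76.1/300000000 = 0.000253667 ms.
Pipeline fill: first packet needs 3·t_tx to clear all hops; remaining 79 packets each add one t_tx.
Total = (3+80-1)·t_tx + 3·t_prop = 82·0.405797 + 3·0.000253667 = 33.28 ms.

33.28 ms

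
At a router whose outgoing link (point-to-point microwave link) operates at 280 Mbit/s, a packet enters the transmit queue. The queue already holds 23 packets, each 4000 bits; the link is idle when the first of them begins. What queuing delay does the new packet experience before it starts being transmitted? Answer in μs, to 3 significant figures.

329 μs

Each queued packet: L/R = 4000/280000000 = 14.2857 μs.
23 queued → 328.571 μs.
Queuing delay = 329 μs.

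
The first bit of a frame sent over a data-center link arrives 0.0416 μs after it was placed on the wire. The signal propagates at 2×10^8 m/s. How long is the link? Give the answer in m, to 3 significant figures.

8.32 m

d = s × t_prop = 200000000 × 4.16e-08 = 8.32 m.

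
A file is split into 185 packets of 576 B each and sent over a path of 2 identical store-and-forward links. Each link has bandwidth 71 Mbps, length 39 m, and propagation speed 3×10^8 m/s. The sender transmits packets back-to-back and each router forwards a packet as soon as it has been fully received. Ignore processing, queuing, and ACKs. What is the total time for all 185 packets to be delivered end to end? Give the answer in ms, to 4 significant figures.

Per-hop transmission t_tx = L/R = 4608/71000000 = 0.0649014 ms.
Per-hop propagation t_prop = 39/300000000 = 0.00013 ms.
Pipeline fill: first packet needs 2·t_tx to clear all hops; remaining 184 packets each add one t_tx.
Total = (2+185-1)·t_tx + 2·t_prop = 186·0.0649014 + 2·0.00013 = 12.07 ms.

12.07 ms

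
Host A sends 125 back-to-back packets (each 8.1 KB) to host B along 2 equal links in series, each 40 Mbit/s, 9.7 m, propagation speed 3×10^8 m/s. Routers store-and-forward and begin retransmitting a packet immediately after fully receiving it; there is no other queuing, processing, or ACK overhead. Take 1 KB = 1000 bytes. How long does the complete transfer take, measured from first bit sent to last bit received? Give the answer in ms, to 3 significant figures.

204 ms

Per-hop transmission t_tx = L/R = 64800/40000000 = 1.62 ms.
Per-hop propagation t_prop = 9.7/300000000 = 3.23333e-05 ms.
Pipeline fill: first packet needs 2·t_tx to clear all hops; remaining 124 packets each add one t_tx.
Total = (2+125-1)·t_tx + 2·t_prop = 126·1.62 + 2·3.23333e-05 = 204 ms.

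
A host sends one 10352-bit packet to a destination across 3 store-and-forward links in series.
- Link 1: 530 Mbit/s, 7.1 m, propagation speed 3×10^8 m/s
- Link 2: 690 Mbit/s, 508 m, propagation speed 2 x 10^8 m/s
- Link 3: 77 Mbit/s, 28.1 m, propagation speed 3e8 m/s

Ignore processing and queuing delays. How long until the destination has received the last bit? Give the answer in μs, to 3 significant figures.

172 μs

Transmission delays (L/R per hop): 19.5321, 15.0029, 134.442 μs; sum = 168.977 μs.
Propagation delays (d/s per hop): 0.0236667, 2.54, 0.0936667 μs; sum = 2.65733 μs.
End-to-end = 172 μs.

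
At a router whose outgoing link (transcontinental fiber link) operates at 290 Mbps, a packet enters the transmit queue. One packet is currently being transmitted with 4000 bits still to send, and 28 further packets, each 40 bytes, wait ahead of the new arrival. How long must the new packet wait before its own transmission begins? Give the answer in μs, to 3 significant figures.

Each queued packet: L/R = 320/290000000 = 1.10345 μs.
28 queued → 30.8966 μs.
Plus remaining 4000 bits of current packet: 13.7931 μs.
Queuing delay = 44.7 μs.

44.7 μs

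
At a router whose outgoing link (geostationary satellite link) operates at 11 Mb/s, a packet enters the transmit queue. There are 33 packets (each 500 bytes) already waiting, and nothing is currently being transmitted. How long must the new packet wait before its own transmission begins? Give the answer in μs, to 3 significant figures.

12000 μs

Each queued packet: L/R = 4000/11000000 = 363.636 μs.
33 queued → 12000 μs.
Queuing delay = 12000 μs.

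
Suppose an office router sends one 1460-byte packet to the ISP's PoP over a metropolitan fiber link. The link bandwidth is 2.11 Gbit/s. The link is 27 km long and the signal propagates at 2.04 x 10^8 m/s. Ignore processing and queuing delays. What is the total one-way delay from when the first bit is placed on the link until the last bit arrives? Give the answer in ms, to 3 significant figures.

L = 1460 × 8 = 11680 bits.
Transmission delay = L/R = 11680 / 2.11e+09 = 0.00553555 ms.
Propagation delay = d/s = 27000 m / 204000000 m/s = 0.132353 ms.
Total = 0.138 ms.

0.138 ms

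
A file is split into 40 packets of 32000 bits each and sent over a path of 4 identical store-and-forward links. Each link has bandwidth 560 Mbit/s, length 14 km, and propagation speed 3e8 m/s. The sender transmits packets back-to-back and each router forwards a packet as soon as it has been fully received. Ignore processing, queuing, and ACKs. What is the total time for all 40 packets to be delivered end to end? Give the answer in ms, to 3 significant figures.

2.64 ms

Per-hop transmission t_tx = L/R = 32000/560000000 = 0.0571429 ms.
Per-hop propagation t_prop = 14000/300000000 = 0.0466667 ms.
Pipeline fill: first packet needs 4·t_tx to clear all hops; remaining 39 packets each add one t_tx.
Total = (4+40-1)·t_tx + 4·t_prop = 43·0.0571429 + 4·0.0466667 = 2.64 ms.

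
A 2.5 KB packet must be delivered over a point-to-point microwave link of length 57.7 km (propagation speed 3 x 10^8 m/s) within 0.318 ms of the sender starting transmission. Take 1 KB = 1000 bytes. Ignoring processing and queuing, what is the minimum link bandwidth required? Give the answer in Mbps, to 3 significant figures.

159 Mbps

L = 20000 bits.
Propagation delay = 57700 / 300000000 = 0.192333 ms.
Transmission budget = 0.318 − 0.192333 = 0.125667 ms.
R ≥ L / t_tx = 20000 bits / 0.000125667 s = 159 Mbps.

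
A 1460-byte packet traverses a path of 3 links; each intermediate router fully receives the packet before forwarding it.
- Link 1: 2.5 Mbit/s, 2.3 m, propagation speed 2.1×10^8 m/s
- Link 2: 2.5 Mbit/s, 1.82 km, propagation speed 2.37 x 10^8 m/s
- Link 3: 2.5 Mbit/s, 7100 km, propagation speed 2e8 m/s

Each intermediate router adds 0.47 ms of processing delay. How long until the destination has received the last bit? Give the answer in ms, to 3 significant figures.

L = 1460 × 8 = 11680 bits.
Transmission delay per hop = L/R = 11680/2500000 = 4.672 ms; 3 hops → 14.016 ms.
Propagation delays (d/s per hop): 1.09524e-05, 0.00767932, 35.5 ms; sum = 35.5077 ms.
Processing at 2 router(s): 2 × 0.47 ms = 0.94 ms.
End-to-end = 50.5 ms.

50.5 ms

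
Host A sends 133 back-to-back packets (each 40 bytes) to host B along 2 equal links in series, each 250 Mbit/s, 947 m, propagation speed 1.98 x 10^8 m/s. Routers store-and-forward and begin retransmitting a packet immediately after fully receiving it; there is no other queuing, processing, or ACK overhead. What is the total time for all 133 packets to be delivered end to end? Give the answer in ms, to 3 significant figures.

0.181 ms

Per-hop transmission t_tx = L/R = 320/250000000 = 0.00128 ms.
Per-hop propagation t_prop = 947/198000000 = 0.00478283 ms.
Pipeline fill: first packet needs 2·t_tx to clear all hops; remaining 132 packets each add one t_tx.
Total = (2+133-1)·t_tx + 2·t_prop = 134·0.00128 + 2·0.00478283 = 0.181 ms.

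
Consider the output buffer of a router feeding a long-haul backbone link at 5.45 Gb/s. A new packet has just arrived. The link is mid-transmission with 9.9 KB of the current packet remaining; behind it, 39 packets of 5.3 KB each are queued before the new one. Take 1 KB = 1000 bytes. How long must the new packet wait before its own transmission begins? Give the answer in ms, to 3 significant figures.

Each queued packet: L/R = 42400/5450000000 = 0.00777982 ms.
39 queued → 0.303413 ms.
Plus remaining 79200 bits of current packet: 0.0145321 ms.
Queuing delay = 0.318 ms.

0.318 ms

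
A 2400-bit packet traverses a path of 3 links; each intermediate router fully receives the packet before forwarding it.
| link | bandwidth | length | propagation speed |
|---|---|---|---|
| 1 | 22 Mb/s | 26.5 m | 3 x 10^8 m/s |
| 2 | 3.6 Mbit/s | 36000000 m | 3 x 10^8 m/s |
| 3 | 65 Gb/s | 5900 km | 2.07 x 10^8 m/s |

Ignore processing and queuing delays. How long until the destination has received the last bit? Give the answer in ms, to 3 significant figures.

149 ms

Transmission delays (L/R per hop): 0.109091, 0.666667, 3.69231e-05 ms; sum = 0.775794 ms.
Propagation delays (d/s per hop): 8.83333e-05, 120, 28.5024 ms; sum = 148.503 ms.
End-to-end = 149 ms.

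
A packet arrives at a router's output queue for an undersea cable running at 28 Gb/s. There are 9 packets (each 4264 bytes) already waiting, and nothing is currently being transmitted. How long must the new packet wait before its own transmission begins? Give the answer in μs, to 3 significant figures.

11.0 μs

Each queued packet: L/R = 34112/28000000000 = 1.21829 μs.
9 queued → 10.9646 μs.
Queuing delay = 11.0 μs.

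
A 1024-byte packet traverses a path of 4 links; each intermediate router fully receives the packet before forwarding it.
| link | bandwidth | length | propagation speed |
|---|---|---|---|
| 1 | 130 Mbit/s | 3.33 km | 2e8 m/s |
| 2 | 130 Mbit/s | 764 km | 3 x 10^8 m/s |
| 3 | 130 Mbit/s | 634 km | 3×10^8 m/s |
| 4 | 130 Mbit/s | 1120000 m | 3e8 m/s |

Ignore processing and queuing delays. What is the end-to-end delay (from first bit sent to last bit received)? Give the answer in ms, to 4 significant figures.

L = 1024 × 8 = 8192 bits.
Transmission delay per hop = L/R = 8192/130000000 = 0.0630154 ms; 4 hops → 0.252062 ms.
Propagation delays (d/s per hop): 0.01665, 2.54667, 2.11333, 3.73333 ms; sum = 8.40998 ms.
End-to-end = 8.662 ms.

8.662 ms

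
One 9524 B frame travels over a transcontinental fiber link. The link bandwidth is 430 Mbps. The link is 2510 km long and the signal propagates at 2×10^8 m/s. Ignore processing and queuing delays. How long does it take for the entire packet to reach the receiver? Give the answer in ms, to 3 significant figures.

L = 9524 × 8 = 76192 bits.
Transmission delay = L/R = 76192 / 430000000 = 0.177191 ms.
Propagation delay = d/s = 2510000 m / 200000000 m/s = 12.55 ms.
Total = 12.7 ms.

12.7 ms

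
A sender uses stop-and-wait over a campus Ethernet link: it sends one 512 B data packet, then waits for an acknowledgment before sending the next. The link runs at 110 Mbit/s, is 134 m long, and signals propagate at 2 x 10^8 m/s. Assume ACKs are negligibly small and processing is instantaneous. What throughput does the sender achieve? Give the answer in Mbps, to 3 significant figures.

106 Mbps

t_tx = L/R = 4096/110000000 = 3.72364e-05 s.
t_prop = 134/200000000 = 6.7e-07 s; RTT = 1.34e-06 s.
Cycle = t_tx + RTT = 3.85764e-05 s.
Throughput = L / cycle = 4096 / 3.85764e-05 = 106 Mbps.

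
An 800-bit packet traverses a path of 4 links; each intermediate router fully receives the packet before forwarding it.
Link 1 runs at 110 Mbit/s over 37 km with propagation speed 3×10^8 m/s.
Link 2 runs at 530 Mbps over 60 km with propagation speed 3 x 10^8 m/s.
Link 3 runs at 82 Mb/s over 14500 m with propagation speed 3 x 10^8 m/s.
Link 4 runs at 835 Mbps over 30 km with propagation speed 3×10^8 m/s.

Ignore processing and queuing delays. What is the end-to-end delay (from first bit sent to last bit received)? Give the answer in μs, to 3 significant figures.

491 μs

Transmission delays (L/R per hop): 7.27273, 1.50943, 9.7561, 0.958084 μs; sum = 19.4963 μs.
Propagation delays (d/s per hop): 123.333, 200, 48.3333, 100 μs; sum = 471.667 μs.
End-to-end = 491 μs.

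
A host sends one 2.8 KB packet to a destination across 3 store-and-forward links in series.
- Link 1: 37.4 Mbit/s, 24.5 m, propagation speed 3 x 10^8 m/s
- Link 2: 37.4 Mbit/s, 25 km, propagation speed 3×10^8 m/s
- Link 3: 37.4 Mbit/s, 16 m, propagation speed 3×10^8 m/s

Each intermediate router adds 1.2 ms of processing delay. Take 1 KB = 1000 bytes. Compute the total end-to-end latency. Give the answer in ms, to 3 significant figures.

4.28 ms

L = 22400 bits.
Transmission delay per hop = L/R = 22400/37400000 = 0.59893 ms; 3 hops → 1.79679 ms.
Propagation delays (d/s per hop): 8.16667e-05, 0.0833333, 5.33333e-05 ms; sum = 0.0834683 ms.
Processing at 2 router(s): 2 × 1.2 ms = 2.4 ms.
End-to-end = 4.28 ms.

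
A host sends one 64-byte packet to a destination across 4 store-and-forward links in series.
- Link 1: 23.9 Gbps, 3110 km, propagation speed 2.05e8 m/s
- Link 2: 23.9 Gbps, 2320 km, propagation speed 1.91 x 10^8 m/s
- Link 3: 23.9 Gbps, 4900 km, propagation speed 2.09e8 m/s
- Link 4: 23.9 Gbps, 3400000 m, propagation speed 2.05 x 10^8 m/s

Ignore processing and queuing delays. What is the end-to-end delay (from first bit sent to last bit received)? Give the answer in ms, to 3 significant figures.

L = 64 × 8 = 512 bits.
Transmission delay per hop = L/R = 512/23900000000 = 2.14226e-05 ms; 4 hops → 8.56904e-05 ms.
Propagation delays (d/s per hop): 15.1707, 12.1466, 23.445, 16.5854 ms; sum = 67.3477 ms.
End-to-end = 67.3 ms.

67.3 ms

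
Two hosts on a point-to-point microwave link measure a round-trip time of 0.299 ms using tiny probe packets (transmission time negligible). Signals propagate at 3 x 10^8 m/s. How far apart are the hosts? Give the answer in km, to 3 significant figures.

44.9 km

One-way propagation = RTT/2 = 0.1495 ms.
d = s × t = 300000000 × 0.0001495 = 44.9 km.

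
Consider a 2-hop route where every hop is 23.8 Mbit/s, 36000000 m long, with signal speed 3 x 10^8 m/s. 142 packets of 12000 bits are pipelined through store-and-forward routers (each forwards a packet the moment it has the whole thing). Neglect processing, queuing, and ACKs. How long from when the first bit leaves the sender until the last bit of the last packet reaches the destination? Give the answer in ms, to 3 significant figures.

312 ms

Per-hop transmission t_tx = L/R = 12000/23800000 = 0.504202 ms.
Per-hop propagation t_prop = 36000000/300000000 = 120 ms.
Pipeline fill: first packet needs 2·t_tx to clear all hops; remaining 141 packets each add one t_tx.
Total = (2+142-1)·t_tx + 2·t_prop = 143·0.504202 + 2·120 = 312 ms.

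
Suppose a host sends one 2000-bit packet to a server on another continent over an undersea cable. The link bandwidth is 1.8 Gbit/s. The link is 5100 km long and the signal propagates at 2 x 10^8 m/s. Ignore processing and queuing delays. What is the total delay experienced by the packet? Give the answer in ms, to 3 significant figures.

25.5 ms

Transmission delay = L/R = 2000 / 1800000000 = 0.00111111 ms.
Propagation delay = d/s = 5100000 m / 200000000 m/s = 25.5 ms.
Total = 25.5 ms.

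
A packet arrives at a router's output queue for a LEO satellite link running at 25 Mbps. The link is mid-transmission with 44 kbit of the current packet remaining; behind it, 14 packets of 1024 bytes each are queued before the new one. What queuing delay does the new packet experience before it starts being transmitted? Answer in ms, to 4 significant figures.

Each queued packet: L/R = 8192/25000000 = 0.32768 ms.
14 queued → 4.58752 ms.
Plus remaining 44000 bits of current packet: 1.76 ms.
Queuing delay = 6.348 ms.

6.348 ms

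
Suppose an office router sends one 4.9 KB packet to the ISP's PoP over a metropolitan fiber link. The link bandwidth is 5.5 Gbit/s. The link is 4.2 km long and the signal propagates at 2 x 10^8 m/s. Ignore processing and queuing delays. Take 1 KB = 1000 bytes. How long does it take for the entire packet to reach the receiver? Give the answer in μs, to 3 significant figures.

28.1 μs

L = 39200 bits.
Transmission delay = L/R = 39200 / 5500000000 = 7.12727 μs.
Propagation delay = d/s = 4200 m / 200000000 m/s = 21 μs.
Total = 28.1 μs.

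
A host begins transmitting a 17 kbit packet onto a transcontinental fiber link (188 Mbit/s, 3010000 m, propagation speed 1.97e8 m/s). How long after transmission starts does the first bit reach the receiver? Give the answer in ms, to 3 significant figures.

15.3 ms

First bit experiences only propagation delay: d/s = 3010000/197000000 = 15.3 ms.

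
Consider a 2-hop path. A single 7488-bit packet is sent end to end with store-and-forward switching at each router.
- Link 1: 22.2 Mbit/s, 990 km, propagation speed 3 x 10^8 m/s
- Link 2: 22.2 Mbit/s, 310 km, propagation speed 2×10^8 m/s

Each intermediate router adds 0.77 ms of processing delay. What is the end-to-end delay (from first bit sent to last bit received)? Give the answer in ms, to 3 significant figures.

6.29 ms

Transmission delay per hop = L/R = 7488/22200000 = 0.337297 ms; 2 hops → 0.674595 ms.
Propagation delays (d/s per hop): 3.3, 1.55 ms; sum = 4.85 ms.
Processing at 1 router(s): 1 × 0.77 ms = 0.77 ms.
End-to-end = 6.29 ms.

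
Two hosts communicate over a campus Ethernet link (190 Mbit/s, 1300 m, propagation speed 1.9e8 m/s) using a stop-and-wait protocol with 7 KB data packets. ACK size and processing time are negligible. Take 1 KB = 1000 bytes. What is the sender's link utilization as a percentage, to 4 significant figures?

t_tx = L/R = 56000/190000000 = 0.000294737 s.
t_prop = 1300/190000000 = 6.84211e-06 s; RTT = 1.36842e-05 s.
Cycle = t_tx + RTT = 0.000308421 s.
Utilization = t_tx / cycle = 0.000294737/0.000308421 = 95.56 %.

95.56 %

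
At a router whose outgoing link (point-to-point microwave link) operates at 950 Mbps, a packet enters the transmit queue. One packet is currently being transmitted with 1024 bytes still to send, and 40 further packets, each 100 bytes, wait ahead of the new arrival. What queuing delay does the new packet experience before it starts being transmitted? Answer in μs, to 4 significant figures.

42.31 μs

Each queued packet: L/R = 800/950000000 = 0.842105 μs.
40 queued → 33.6842 μs.
Plus remaining 8192 bits of current packet: 8.62316 μs.
Queuing delay = 42.31 μs.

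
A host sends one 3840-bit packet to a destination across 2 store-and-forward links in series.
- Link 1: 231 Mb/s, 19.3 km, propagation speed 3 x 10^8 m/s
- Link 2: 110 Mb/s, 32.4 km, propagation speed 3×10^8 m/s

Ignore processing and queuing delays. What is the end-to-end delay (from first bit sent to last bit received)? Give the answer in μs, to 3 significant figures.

224 μs

Transmission delays (L/R per hop): 16.6234, 34.9091 μs; sum = 51.5325 μs.
Propagation delays (d/s per hop): 64.3333, 108 μs; sum = 172.333 μs.
End-to-end = 224 μs.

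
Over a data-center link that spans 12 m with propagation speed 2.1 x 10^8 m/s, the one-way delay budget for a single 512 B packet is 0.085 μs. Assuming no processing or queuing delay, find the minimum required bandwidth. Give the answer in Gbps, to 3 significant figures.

147 Gbps

L = 4096 bits.
Propagation delay = 12 / 210000000 = 0.0571429 μs.
Transmission budget = 0.085 − 0.0571429 = 0.0278571 μs.
R ≥ L / t_tx = 4096 bits / 2.78571e-08 s = 147 Gbps.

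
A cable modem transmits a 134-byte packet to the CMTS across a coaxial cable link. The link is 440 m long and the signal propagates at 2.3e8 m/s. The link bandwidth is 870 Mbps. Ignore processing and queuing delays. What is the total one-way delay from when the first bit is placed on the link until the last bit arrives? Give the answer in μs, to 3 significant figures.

3.15 μs

L = 134 × 8 = 1072 bits.
Transmission delay = L/R = 1072 / 870000000 = 1.23218 μs.
Propagation delay = d/s = 440 m / 2.3e+08 m/s = 1.91304 μs.
Total = 3.15 μs.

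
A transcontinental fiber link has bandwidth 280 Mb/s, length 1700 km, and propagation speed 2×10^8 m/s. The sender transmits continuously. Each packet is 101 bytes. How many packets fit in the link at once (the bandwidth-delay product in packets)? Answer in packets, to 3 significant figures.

Propagation delay = 1700000 / 200000000 = 0.0085 s.
BDP = R × t_prop = 280000000 × 0.0085 = 2380000 bits.
In packets of 808 bits: 2950 packets.

2950 packets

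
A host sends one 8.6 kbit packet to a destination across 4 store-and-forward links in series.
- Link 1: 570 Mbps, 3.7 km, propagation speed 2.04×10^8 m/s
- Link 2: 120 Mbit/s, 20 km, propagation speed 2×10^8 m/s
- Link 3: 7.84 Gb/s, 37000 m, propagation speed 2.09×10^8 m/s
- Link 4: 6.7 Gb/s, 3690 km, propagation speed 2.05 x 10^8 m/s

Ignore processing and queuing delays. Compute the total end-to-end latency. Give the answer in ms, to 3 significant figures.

L = 8600 bits.
Transmission delays (L/R per hop): 0.0150877, 0.0716667, 0.00109694, 0.00128358 ms; sum = 0.0891349 ms.
Propagation delays (d/s per hop): 0.0181373, 0.1, 0.177033, 18 ms; sum = 18.2952 ms.
End-to-end = 18.4 ms.

18.4 ms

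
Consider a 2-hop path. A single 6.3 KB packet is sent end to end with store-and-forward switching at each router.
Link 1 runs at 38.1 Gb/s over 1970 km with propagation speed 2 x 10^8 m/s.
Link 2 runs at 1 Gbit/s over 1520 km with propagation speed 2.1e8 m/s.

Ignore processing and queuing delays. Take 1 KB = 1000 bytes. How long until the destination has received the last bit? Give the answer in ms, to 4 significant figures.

17.14 ms

L = 50400 bits.
Transmission delays (L/R per hop): 0.00132283, 0.0504 ms; sum = 0.0517228 ms.
Propagation delays (d/s per hop): 9.85, 7.2381 ms; sum = 17.0881 ms.
End-to-end = 17.14 ms.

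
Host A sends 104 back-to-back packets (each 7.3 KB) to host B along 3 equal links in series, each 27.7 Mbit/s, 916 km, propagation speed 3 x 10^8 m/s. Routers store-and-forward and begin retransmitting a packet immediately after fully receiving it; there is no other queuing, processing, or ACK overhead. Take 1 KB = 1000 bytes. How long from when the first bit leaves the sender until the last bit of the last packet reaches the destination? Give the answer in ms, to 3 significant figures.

233 ms

Per-hop transmission t_tx = L/R = 58400/27700000 = 2.1083 ms.
Per-hop propagation t_prop = 916000/300000000 = 3.05333 ms.
Pipeline fill: first packet needs 3·t_tx to clear all hops; remaining 103 packets each add one t_tx.
Total = (3+104-1)·t_tx + 3·t_prop = 106·2.1083 + 3·3.05333 = 233 ms.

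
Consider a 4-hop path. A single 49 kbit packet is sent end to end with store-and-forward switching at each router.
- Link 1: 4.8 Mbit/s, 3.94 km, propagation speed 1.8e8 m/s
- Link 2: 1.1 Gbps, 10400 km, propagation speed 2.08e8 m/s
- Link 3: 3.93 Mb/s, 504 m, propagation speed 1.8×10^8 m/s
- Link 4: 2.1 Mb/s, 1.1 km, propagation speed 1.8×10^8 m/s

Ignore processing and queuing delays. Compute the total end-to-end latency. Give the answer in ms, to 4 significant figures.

96.09 ms

L = 49000 bits.
Transmission delays (L/R per hop): 10.2083, 0.0445455, 12.4682, 23.3333 ms; sum = 46.0544 ms.
Propagation delays (d/s per hop): 0.0218889, 50, 0.0028, 0.00611111 ms; sum = 50.0308 ms.
End-to-end = 96.09 ms.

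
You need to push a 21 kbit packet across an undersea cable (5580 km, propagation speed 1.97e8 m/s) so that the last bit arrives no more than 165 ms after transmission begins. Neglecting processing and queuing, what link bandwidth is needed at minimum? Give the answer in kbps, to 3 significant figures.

Propagation delay = 5580000 / 197000000 = 28.3249 ms.
Transmission budget = 165 − 28.3249 = 136.675 ms.
R ≥ L / t_tx = 21000 bits / 0.136675 s = 154 kbps.

154 kbps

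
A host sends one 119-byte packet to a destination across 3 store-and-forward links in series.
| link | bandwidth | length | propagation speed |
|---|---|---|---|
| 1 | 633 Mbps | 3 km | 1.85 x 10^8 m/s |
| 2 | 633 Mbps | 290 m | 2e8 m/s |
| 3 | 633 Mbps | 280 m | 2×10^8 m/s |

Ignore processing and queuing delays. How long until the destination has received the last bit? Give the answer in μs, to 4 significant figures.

23.58 μs

L = 119 × 8 = 952 bits.
Transmission delay per hop = L/R = 952/633000000 = 1.50395 μs; 3 hops → 4.51185 μs.
Propagation delays (d/s per hop): 16.2162, 1.45, 1.4 μs; sum = 19.0662 μs.
End-to-end = 23.58 μs.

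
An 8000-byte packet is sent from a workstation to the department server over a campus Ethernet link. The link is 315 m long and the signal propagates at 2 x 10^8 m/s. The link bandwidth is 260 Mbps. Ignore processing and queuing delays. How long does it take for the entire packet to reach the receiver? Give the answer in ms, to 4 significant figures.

L = 8000 × 8 = 64000 bits.
Transmission delay = L/R = 64000 / 260000000 = 0.246154 ms.
Propagation delay = d/s = 315 m / 200000000 m/s = 0.001575 ms.
Total = 0.2477 ms.

0.2477 ms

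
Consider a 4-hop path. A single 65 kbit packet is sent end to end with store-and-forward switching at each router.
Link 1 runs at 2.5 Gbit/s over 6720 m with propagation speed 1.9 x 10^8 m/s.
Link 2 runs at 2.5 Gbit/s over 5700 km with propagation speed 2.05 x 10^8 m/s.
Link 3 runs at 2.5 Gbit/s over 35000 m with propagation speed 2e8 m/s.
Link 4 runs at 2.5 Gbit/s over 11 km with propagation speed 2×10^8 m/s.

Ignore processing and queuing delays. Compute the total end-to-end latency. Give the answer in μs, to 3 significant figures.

L = 65000 bits.
Transmission delay per hop = L/R = 65000/2500000000 = 26 μs; 4 hops → 104 μs.
Propagation delays (d/s per hop): 35.3684, 27804.9, 175, 55 μs; sum = 28070.2 μs.
End-to-end = 28200 μs.

28200 μs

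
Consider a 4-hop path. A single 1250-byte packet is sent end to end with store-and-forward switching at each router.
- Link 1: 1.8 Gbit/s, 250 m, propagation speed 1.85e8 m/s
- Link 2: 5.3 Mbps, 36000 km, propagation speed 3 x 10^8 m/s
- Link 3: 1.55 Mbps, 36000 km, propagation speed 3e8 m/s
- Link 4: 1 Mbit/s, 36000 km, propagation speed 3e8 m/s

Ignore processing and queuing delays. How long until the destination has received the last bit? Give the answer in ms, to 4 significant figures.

378.3 ms

L = 1250 × 8 = 10000 bits.
Transmission delays (L/R per hop): 0.00555556, 1.88679, 6.45161, 10 ms; sum = 18.344 ms.
Propagation delays (d/s per hop): 0.00135135, 120, 120, 120 ms; sum = 360.001 ms.
End-to-end = 378.3 ms.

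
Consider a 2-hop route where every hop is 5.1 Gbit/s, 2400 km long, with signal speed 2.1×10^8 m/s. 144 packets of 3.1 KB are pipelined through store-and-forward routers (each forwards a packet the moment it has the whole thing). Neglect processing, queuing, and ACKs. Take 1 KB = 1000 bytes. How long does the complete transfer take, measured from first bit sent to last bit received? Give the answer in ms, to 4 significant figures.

23.56 ms

Per-hop transmission t_tx = L/R = 24800/5100000000 = 0.00486275 ms.
Per-hop propagation t_prop = 2400000/210000000 = 11.4286 ms.
Pipeline fill: first packet needs 2·t_tx to clear all hops; remaining 143 packets each add one t_tx.
Total = (2+144-1)·t_tx + 2·t_prop = 145·0.00486275 + 2·11.4286 = 23.56 ms.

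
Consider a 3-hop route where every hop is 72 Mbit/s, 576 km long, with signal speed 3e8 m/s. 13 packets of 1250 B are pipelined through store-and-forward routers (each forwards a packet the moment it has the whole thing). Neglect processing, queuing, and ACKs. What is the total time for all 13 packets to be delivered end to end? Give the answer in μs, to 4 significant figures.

Per-hop transmission t_tx = L/R = 10000/72000000 = 138.889 μs.
Per-hop propagation t_prop = 576000/300000000 = 1920 μs.
Pipeline fill: first packet needs 3·t_tx to clear all hops; remaining 12 packets each add one t_tx.
Total = (3+13-1)·t_tx + 3·t_prop = 15·138.889 + 3·1920 = 7843 μs.

7843 μs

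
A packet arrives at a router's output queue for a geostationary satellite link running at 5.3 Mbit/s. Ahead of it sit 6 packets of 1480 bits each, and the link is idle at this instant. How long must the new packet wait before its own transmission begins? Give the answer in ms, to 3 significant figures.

Each queued packet: L/R = 1480/5300000 = 0.279245 ms.
6 queued → 1.67547 ms.
Queuing delay = 1.68 ms.

1.68 ms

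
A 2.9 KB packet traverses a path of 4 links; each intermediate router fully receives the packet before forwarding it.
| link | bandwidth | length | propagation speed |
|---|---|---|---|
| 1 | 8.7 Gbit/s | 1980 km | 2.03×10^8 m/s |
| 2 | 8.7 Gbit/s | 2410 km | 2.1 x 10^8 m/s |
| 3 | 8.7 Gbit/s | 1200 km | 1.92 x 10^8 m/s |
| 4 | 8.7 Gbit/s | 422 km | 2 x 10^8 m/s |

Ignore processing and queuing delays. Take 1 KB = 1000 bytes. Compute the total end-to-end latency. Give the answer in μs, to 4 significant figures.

29600 μs

L = 23200 bits.
Transmission delay per hop = L/R = 23200/8700000000 = 2.66667 μs; 4 hops → 10.6667 μs.
Propagation delays (d/s per hop): 9753.69, 11476.2, 6250, 2110 μs; sum = 29589.9 μs.
End-to-end = 29600 μs.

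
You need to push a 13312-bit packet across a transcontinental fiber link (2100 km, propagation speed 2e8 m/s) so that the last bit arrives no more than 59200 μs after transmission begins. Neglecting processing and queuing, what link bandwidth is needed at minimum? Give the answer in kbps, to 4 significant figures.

Propagation delay = 2100000 / 200000000 = 10500 μs.
Transmission budget = 59200 − 10500 = 48700 μs.
R ≥ L / t_tx = 13312 bits / 0.0487 s = 273.3 kbps.

273.3 kbps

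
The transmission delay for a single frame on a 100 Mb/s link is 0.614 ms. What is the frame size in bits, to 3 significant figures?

61400 bits

L = R × t_tx = 100000000 b/s × 0.000614 s = 61400 bits.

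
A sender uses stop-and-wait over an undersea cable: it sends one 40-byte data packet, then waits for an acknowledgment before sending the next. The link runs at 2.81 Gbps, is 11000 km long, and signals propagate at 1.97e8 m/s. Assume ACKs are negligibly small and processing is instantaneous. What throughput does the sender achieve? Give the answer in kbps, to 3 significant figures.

t_tx = L/R = 320/2810000000 = 1.13879e-07 s.
t_prop = 11000000/197000000 = 0.0558376 s; RTT = 0.111675 s.
Cycle = t_tx + RTT = 0.111675 s.
Throughput = L / cycle = 320 / 0.111675 = 2.87 kbps.

2.87 kbps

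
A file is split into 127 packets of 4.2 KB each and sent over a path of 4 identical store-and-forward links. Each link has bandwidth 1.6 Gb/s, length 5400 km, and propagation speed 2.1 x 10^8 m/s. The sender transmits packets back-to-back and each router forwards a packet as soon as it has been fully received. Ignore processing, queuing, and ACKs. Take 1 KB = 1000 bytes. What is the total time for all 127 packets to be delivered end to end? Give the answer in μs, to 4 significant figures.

Per-hop transmission t_tx = L/R = 33600/1600000000 = 21 μs.
Per-hop propagation t_prop = 5400000/210000000 = 25714.3 μs.
Pipeline fill: first packet needs 4·t_tx to clear all hops; remaining 126 packets each add one t_tx.
Total = (4+127-1)·t_tx + 4·t_prop = 130·21 + 4·25714.3 = 105600 μs.

105600 μs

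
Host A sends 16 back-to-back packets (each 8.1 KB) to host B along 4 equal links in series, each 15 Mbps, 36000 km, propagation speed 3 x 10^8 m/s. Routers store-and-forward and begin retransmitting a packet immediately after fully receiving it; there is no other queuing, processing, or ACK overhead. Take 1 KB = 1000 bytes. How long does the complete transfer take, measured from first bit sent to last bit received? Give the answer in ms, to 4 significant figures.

562.1 ms

Per-hop transmission t_tx = L/R = 64800/15000000 = 4.32 ms.
Per-hop propagation t_prop = 36000000/300000000 = 120 ms.
Pipeline fill: first packet needs 4·t_tx to clear all hops; remaining 15 packets each add one t_tx.
Total = (4+16-1)·t_tx + 4·t_prop = 19·4.32 + 4·120 = 562.1 ms.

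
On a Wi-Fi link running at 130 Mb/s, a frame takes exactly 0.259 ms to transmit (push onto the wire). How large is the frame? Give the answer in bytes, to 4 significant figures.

4209 bytes

L = R × t_tx = 130000000 b/s × 0.000259 s = 33670 bits.
In bytes: 33670 / 8 = 4209 bytes.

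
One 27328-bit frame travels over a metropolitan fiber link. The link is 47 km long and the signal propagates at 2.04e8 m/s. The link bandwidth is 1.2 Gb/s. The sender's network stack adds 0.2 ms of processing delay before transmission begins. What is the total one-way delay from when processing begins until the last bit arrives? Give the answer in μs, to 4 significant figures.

Transmission delay = L/R = 27328 / 1200000000 = 22.7733 μs.
Propagation delay = d/s = 47000 m / 204000000 m/s = 230.392 μs.
Plus processing delay 0.2 ms = 200 μs.
Total = 453.2 μs.

453.2 μs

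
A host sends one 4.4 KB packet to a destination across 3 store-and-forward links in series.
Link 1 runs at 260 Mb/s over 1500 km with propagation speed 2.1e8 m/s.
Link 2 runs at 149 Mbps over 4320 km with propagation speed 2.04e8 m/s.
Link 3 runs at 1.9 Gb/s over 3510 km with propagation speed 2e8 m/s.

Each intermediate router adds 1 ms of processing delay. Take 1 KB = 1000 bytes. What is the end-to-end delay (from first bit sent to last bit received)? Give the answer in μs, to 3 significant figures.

L = 35200 bits.
Transmission delays (L/R per hop): 135.385, 236.242, 18.5263 μs; sum = 390.153 μs.
Propagation delays (d/s per hop): 7142.86, 21176.5, 17550 μs; sum = 45869.3 μs.
Processing at 2 router(s): 2 × 1 ms = 2000 μs.
End-to-end = 48300 μs.

48300 μs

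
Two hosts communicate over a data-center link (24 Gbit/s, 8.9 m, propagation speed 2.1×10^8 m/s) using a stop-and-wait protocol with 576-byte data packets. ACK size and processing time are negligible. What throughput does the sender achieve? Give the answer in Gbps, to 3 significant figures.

t_tx = L/R = 4608/24000000000 = 1.92e-07 s.
t_prop = 8.9/210000000 = 4.2381e-08 s; RTT = 8.47619e-08 s.
Cycle = t_tx + RTT = 2.76762e-07 s.
Throughput = L / cycle = 4608 / 2.76762e-07 = 16.6 Gbps.

16.6 Gbps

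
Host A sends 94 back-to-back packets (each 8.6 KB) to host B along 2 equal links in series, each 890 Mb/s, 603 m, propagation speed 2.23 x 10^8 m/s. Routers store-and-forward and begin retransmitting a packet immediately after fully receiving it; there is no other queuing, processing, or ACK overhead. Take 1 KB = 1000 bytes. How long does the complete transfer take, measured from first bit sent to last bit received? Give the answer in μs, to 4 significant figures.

7349 μs

Per-hop transmission t_tx = L/R = 68800/890000000 = 77.3034 μs.
Per-hop propagation t_prop = 603/223000000 = 2.70404 μs.
Pipeline fill: first packet needs 2·t_tx to clear all hops; remaining 93 packets each add one t_tx.
Total = (2+94-1)·t_tx + 2·t_prop = 95·77.3034 + 2·2.70404 = 7349 μs.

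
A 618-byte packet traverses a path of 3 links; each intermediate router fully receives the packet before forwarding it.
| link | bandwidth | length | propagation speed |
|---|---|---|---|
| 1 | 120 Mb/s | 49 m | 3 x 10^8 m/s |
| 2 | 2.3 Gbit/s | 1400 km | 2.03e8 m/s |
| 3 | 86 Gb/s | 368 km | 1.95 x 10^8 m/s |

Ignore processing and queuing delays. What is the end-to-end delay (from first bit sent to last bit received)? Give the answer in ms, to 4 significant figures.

8.827 ms

L = 618 × 8 = 4944 bits.
Transmission delays (L/R per hop): 0.0412, 0.00214957, 5.74884e-05 ms; sum = 0.0434071 ms.
Propagation delays (d/s per hop): 0.000163333, 6.89655, 1.88718 ms; sum = 8.78389 ms.
End-to-end = 8.827 ms.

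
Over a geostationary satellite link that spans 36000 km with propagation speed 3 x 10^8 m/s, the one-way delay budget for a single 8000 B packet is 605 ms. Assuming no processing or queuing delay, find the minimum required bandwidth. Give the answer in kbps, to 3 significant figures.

L = 64000 bits.
Propagation delay = 36000000 / 300000000 = 120 ms.
Transmission budget = 605 − 120 = 485 ms.
R ≥ L / t_tx = 64000 bits / 0.485 s = 132 kbps.

132 kbps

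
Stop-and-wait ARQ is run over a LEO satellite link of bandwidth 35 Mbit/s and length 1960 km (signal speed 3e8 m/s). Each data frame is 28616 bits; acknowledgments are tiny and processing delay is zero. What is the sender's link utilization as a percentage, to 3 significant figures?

5.89 %

t_tx = L/R = 28616/35000000 = 0.0008176 s.
t_prop = 1960000/300000000 = 0.00653333 s; RTT = 0.0130667 s.
Cycle = t_tx + RTT = 0.0138843 s.
Utilization = t_tx / cycle = 0.0008176/0.0138843 = 5.89 %.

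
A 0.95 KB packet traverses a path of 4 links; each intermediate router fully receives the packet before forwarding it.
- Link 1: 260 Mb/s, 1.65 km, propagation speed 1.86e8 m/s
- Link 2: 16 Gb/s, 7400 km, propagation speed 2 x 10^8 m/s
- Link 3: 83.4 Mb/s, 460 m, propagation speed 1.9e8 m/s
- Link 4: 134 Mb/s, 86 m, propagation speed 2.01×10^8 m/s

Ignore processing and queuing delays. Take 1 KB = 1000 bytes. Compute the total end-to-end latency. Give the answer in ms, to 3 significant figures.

L = 7600 bits.
Transmission delays (L/R per hop): 0.0292308, 0.000475, 0.0911271, 0.0567164 ms; sum = 0.177549 ms.
Propagation delays (d/s per hop): 0.00887097, 37, 0.00242105, 0.000427861 ms; sum = 37.0117 ms.
End-to-end = 37.2 ms.

37.2 ms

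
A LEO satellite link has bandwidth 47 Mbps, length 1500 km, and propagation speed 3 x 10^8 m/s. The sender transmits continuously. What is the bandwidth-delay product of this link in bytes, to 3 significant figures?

Propagation delay = 1500000 / 300000000 = 0.005 s.
BDP = R × t_prop = 47000000 × 0.005 = 235000 bits.
In bytes: 235000/8 = 29400 bytes.

29400 bytes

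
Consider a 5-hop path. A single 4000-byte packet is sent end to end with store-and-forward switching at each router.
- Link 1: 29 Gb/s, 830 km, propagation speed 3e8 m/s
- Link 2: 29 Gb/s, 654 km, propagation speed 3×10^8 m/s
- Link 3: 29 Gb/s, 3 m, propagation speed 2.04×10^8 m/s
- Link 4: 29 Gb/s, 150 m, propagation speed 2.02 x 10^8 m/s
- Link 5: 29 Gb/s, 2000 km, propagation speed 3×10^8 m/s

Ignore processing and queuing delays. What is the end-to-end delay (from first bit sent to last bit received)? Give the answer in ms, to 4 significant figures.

L = 4000 × 8 = 32000 bits.
Transmission delay per hop = L/R = 32000/29000000000 = 0.00110345 ms; 5 hops → 0.00551724 ms.
Propagation delays (d/s per hop): 2.76667, 2.18, 1.47059e-05, 0.000742574, 6.66667 ms; sum = 11.6141 ms.
End-to-end = 11.62 ms.

11.62 ms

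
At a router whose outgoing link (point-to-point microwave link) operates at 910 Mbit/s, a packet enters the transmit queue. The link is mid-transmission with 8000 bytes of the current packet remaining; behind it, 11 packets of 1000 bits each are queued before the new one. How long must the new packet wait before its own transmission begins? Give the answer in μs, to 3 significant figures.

Each queued packet: L/R = 1000/910000000 = 1.0989 μs.
11 queued → 12.0879 μs.
Plus remaining 64000 bits of current packet: 70.3297 μs.
Queuing delay = 82.4 μs.

82.4 μs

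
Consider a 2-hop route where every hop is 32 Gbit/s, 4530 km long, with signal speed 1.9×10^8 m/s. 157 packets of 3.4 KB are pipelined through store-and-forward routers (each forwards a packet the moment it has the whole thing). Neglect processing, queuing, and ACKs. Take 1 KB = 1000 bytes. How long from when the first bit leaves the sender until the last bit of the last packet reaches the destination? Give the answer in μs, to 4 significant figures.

47820 μs

Per-hop transmission t_tx = L/R = 27200/32000000000 = 0.85 μs.
Per-hop propagation t_prop = 4530000/190000000 = 23842.1 μs.
Pipeline fill: first packet needs 2·t_tx to clear all hops; remaining 156 packets each add one t_tx.
Total = (2+157-1)·t_tx + 2·t_prop = 158·0.85 + 2·23842.1 = 47820 μs.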